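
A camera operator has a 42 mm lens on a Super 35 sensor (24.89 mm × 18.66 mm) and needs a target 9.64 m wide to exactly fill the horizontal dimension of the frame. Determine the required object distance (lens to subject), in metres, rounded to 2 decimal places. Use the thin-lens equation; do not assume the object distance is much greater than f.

16.31 m

W: 9.64 m = 9640 mm.
Magnification m = w/W = dᵢ/dₒ; combined with 1/f = 1/dₒ + 1/dᵢ this gives dₒ = f·(1 + W/w).
dₒ = 42 mm × (1 + 9640/24.89) = 42 × 388.3041 ≈ 16308.774 mm = 16.3088 m.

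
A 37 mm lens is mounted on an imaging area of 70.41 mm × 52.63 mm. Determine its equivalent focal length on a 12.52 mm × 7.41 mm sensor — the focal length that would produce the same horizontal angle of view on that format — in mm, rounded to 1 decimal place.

6.6 mm

Equal angle of view means equal width/f ratio, so f₂ = f₁ · (width₂/width₁) = 37 × 12.52/70.41.
f₂ = 37 × 0.17782 ≈ 6.579 mm.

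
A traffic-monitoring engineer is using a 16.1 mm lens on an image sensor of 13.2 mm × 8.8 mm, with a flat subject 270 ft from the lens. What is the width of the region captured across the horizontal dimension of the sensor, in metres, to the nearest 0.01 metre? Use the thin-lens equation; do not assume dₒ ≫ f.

67.46 m

dₒ: 270 ft × 304.8 mm/ft = 82296.00 mm.
Similar triangles through the lens centre give W/dₒ = w/dᵢ; with 1/f = 1/dₒ + 1/dᵢ this gives W = w·(dₒ − f)/f.
W = 13.2 mm × (82296 − 16.1) / 16.1 = 13.2 × 5110.5526 ≈ 67459.295 mm = 67.4593 m.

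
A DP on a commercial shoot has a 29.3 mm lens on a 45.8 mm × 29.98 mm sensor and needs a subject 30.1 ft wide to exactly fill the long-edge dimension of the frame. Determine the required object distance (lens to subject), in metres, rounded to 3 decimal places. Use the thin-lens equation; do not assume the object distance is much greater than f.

W: 30.1 ft × 304.8 mm/ft = 9174.48 mm.
Magnification m = w/W = dᵢ/dₒ; combined with 1/f = 1/dₒ + 1/dᵢ this gives dₒ = f·(1 + W/w).
dₒ = 29.3 mm × (1 + 9174.48/45.8) = 29.3 × 201.3162 ≈ 5898.563 mm = 5.89856 m.

5.899 m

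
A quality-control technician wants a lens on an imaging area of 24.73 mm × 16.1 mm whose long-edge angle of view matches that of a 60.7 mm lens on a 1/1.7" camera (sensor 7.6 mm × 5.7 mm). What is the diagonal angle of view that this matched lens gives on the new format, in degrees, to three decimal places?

Equal long-edge AOV ⇒ f₂ = f₁ · 24.73/7.6 = 60.7 × 3.25395 ≈ 197.5146 mm.
Sensor diagonal = √(24.73² + 16.1²) = √870.7829 ≈ 29.5090 mm.
Diagonal AOV on the new format = 2·arctan(29.5090 / (2 × 197.5146)) = 2·arctan(0.07470) ≈ 8.5442°.

8.544°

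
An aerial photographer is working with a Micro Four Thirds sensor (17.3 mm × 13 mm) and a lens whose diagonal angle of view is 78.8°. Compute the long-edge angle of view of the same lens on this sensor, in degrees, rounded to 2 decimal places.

66.58°

Sensor diagonal = √(17.3² + 13²) = √468.2900 ≈ 21.6400 mm.
From the diagonal AOV: f = 21.6400 / (2·tan(39.4°)) = 21.6400 / 1.64282 ≈ 13.1725 mm.
Long-edge AOV = 2·arctan(17.3 / (2 × 13.1725)) = 2·arctan(0.65667) ≈ 66.5835°.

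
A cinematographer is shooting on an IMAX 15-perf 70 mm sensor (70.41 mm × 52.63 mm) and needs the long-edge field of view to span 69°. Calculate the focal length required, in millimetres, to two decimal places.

51.22 mm

From α = 2·arctan(w/2f) we get f = w / (2·tan(α/2)).
With w = 70.41 mm and α/2 = 34.5°, tan(α/2) ≈ 0.68728, so f ≈ 70.41 / 1.37456 ≈ 51.2236 mm.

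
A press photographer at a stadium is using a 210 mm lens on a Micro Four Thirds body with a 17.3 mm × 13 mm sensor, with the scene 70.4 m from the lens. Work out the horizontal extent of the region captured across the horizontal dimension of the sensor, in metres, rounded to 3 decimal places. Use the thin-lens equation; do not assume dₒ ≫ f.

dₒ: 70.4 m = 70400 mm.
Similar triangles through the lens centre give W/dₒ = w/dᵢ; with 1/f = 1/dₒ + 1/dᵢ this gives W = w·(dₒ − f)/f.
W = 17.3 mm × (70400 − 210) / 210 = 17.3 × 334.2381 ≈ 5782.319 mm = 5.78232 m.

5.782 m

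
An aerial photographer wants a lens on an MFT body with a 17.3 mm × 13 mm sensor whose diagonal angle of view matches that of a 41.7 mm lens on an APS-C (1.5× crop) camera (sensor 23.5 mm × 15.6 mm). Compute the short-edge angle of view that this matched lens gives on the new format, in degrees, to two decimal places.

22.97°

Sensor diagonal = √(23.5² + 15.6²) = √795.6100 ≈ 28.2066 mm.
Sensor diagonal = √(17.3² + 13²) = √468.2900 ≈ 21.6400 mm.
Equal diagonal AOV ⇒ f₂ = f₁ · 21.6400/28.2066 = 41.7 × 0.76720 ≈ 31.9921 mm.
Short-edge AOV on the new format = 2·arctan(13 / (2 × 31.9921)) = 2·arctan(0.20317) ≈ 22.9695°.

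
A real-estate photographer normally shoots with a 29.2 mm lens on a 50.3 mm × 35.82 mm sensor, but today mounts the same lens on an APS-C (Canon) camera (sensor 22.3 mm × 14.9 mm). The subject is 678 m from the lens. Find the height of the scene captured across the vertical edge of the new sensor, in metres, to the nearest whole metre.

346 m

The focal length stays 29.2 mm; the relevant sensor dimension is now h = 14.9 mm. Object distance dₒ = 678 m = 678000 mm.
Thin-lens field height W = h·(dₒ − f)/f = 14.9 × (678000 − 29.2)/29.2 ≈ 345950.853 mm = 345.951 m.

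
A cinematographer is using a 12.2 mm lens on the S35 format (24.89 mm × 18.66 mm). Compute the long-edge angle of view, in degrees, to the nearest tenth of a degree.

91.1°

Angle of view α = 2·arctan(w/2f) with w = 24.89 mm and f = 12.2 mm.
w/2f = 1.02008; arctan(1.02008) ≈ 45.5696°, so α ≈ 91.1391°.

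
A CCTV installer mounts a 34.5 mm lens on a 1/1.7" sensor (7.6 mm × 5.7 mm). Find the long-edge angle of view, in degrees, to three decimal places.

12.571°

Angle of view α = 2·arctan(w/2f) with w = 7.6 mm and f = 34.5 mm.
w/2f = 0.11014; arctan(0.11014) ≈ 6.2855°, so α ≈ 12.5710°.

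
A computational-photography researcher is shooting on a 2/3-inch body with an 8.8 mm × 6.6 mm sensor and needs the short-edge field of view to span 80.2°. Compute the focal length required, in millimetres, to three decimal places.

From α = 2·arctan(h/2f) we get f = h / (2·tan(α/2)).
With h = 6.6 mm and α/2 = 40.1°, tan(α/2) ≈ 0.84208, so f ≈ 6.6 / 1.68416 ≈ 3.9189 mm.

3.919 mm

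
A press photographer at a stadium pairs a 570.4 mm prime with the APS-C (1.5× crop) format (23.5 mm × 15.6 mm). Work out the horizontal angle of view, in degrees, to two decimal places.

Angle of view α = 2·arctan(w/2f) with w = 23.5 mm and f = 570.4 mm.
w/2f = 0.02060; arctan(0.02060) ≈ 1.1801°, so α ≈ 2.3602°.

2.36°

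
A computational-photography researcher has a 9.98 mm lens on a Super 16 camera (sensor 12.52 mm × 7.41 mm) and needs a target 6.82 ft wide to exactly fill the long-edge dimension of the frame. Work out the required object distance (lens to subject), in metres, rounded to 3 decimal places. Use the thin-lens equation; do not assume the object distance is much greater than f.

1.667 m

W: 6.82 ft × 304.8 mm/ft = 2078.74 mm.
Magnification m = w/W = dᵢ/dₒ; combined with 1/f = 1/dₒ + 1/dᵢ this gives dₒ = f·(1 + W/w).
dₒ = 9.98 mm × (1 + 2078.74/12.52) = 9.98 × 167.0332 ≈ 1666.992 mm = 1.66699 m.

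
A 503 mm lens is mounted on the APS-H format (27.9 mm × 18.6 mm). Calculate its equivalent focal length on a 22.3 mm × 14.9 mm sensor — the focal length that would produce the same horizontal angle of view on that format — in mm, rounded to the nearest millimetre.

Equal angle of view means equal width/f ratio, so f₂ = f₁ · (width₂/width₁) = 503 × 22.3/27.9.
f₂ = 503 × 0.79928 ≈ 402.039 mm.

402 mm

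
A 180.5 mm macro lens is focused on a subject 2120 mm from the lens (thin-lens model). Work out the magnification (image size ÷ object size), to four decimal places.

0.0931×

Thin lens: 1/f = 1/dₒ + 1/dᵢ → 1/dᵢ = 1/180.5 − 1/2120 = 0.0050685 mm⁻¹, so dᵢ ≈ 197.2983 mm.
Magnification m = dᵢ/dₒ = 197.2983/2120 ≈ 0.09307.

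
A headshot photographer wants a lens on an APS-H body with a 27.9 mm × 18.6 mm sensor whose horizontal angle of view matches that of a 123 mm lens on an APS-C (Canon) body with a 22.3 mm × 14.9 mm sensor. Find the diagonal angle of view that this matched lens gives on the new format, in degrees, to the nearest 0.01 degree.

12.44°

Equal horizontal AOV ⇒ f₂ = f₁ · 27.9/22.3 = 123 × 1.25112 ≈ 153.8879 mm.
Sensor diagonal = √(27.9² + 18.6²) = √1124.3700 ≈ 33.5316 mm.
Diagonal AOV on the new format = 2·arctan(33.5316 / (2 × 153.8879)) = 2·arctan(0.10895) ≈ 12.4355°.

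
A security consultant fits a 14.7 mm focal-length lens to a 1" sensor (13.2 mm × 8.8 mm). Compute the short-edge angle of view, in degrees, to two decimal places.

33.33°

Angle of view α = 2·arctan(h/2f) with h = 8.8 mm and f = 14.7 mm.
h/2f = 0.29932; arctan(0.29932) ≈ 16.6635°, so α ≈ 33.3270°.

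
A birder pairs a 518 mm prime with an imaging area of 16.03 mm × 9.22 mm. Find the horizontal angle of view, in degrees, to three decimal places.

1.773°

Angle of view α = 2·arctan(w/2f) with w = 16.03 mm and f = 518 mm.
w/2f = 0.01547; arctan(0.01547) ≈ 0.8865°, so α ≈ 1.7729°.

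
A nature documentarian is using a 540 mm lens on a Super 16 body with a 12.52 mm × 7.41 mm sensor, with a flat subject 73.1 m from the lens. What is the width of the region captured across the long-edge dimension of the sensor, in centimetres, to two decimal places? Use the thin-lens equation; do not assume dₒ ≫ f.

dₒ: 73.1 m = 73100 mm.
Similar triangles through the lens centre give W/dₒ = w/dᵢ; with 1/f = 1/dₒ + 1/dᵢ this gives W = w·(dₒ − f)/f.
W = 12.52 mm × (73100 − 540) / 540 = 12.52 × 134.3704 ≈ 1682.317 mm = 168.232 cm.

168.23 cm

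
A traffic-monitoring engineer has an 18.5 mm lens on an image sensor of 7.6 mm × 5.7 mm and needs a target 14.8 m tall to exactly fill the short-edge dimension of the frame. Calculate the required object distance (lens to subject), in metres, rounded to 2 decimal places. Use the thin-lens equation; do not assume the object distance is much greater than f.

48.05 m

W: 14.8 m = 14800 mm.
Magnification m = h/W = dᵢ/dₒ; combined with 1/f = 1/dₒ + 1/dᵢ this gives dₒ = f·(1 + W/h).
dₒ = 18.5 mm × (1 + 14800/5.7) = 18.5 × 2597.4912 ≈ 48053.588 mm = 48.0536 m.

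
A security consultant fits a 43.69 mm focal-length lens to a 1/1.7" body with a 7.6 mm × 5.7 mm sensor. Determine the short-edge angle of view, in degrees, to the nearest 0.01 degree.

Angle of view α = 2·arctan(h/2f) with h = 5.7 mm and f = 43.69 mm.
h/2f = 0.06523; arctan(0.06523) ≈ 3.7322°, so α ≈ 7.4645°.

7.46°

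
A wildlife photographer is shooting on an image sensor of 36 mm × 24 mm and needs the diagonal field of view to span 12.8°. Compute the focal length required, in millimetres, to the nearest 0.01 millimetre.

Sensor diagonal = √(36² + 24²) = √1872.0000 ≈ 43.2666 mm.
From α = 2·arctan(d/2f) we get f = d / (2·tan(α/2)).
With d = 43.2666 mm and α/2 = 6.4°, tan(α/2) ≈ 0.11217, so f ≈ 43.2666 / 0.22434 ≈ 192.8653 mm.

192.87 mm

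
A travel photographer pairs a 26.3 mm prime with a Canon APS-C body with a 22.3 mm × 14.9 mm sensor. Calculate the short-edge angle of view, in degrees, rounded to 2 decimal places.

31.63°

Angle of view α = 2·arctan(h/2f) with h = 14.9 mm and f = 26.3 mm.
h/2f = 0.28327; arctan(0.28327) ≈ 15.8158°, so α ≈ 31.6317°.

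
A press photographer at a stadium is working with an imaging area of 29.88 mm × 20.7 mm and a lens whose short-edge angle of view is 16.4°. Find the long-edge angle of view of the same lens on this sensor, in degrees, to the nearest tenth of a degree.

23.5°

From the short-edge AOV: f = 20.7 / (2·tan(8.2°)) = 20.7 / 0.28820 ≈ 71.8240 mm.
Long-edge AOV = 2·arctan(29.88 / (2 × 71.8240)) = 2·arctan(0.20801) ≈ 23.5009°.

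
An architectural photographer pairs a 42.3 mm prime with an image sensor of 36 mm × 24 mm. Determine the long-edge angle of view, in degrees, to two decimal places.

Angle of view α = 2·arctan(w/2f) with w = 36 mm and f = 42.3 mm.
w/2f = 0.42553; arctan(0.42553) ≈ 23.0513°, so α ≈ 46.1026°.

46.10°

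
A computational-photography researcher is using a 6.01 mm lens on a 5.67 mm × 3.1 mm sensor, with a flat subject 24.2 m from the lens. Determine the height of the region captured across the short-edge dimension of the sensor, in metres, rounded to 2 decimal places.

dₒ: 24.2 m = 24200 mm.
Similar triangles through the lens centre give W/dₒ = h/dᵢ; with 1/f = 1/dₒ + 1/dᵢ this gives W = h·(dₒ − f)/f.
W = 3.1 mm × (24200 − 6.01) / 6.01 = 3.1 × 4025.6223 ≈ 12479.429 mm = 12.4794 m.

12.48 m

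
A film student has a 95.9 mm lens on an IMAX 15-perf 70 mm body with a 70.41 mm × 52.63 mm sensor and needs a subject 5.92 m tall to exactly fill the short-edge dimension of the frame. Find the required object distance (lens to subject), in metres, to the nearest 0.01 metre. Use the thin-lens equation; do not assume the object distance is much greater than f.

W: 5.92 m = 5920 mm.
Magnification m = h/W = dᵢ/dₒ; combined with 1/f = 1/dₒ + 1/dᵢ this gives dₒ = f·(1 + W/h).
dₒ = 95.9 mm × (1 + 5920/52.63) = 95.9 × 113.4834 ≈ 10883.056 mm = 10.8831 m.

10.88 m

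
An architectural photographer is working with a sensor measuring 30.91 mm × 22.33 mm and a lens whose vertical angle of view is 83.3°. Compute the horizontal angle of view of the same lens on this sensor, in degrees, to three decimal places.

From the vertical AOV: f = 22.33 / (2·tan(41.65°)) = 22.33 / 1.77881 ≈ 12.5534 mm.
Horizontal AOV = 2·arctan(30.91 / (2 × 12.5534)) = 2·arctan(1.23114) ≈ 101.8294°.

101.829°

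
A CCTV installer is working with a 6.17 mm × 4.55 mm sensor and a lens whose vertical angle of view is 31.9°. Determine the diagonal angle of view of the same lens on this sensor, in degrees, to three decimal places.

51.426°

From the vertical AOV: f = 4.55 / (2·tan(15.95°)) = 4.55 / 0.57160 ≈ 7.9601 mm.
Sensor diagonal = √(6.17² + 4.55²) = √58.7714 ≈ 7.6663 mm.
Diagonal AOV = 2·arctan(7.6663 / (2 × 7.9601)) = 2·arctan(0.48154) ≈ 51.4257°.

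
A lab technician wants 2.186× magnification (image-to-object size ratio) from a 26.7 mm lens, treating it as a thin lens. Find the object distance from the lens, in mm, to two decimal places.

38.91 mm

With m = dᵢ/dₒ and 1/f = 1/dₒ + 1/dᵢ, substituting dᵢ = m·dₒ gives 1/f = (1 + 1/m)/dₒ, hence dₒ = f·(1 + 1/m).
dₒ = 26.7 × (1 + 1/2.186) = 26.7 × 1.45746 ≈ 38.914 mm.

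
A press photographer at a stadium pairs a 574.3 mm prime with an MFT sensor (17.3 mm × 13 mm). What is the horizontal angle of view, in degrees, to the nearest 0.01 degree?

1.73°

Angle of view α = 2·arctan(w/2f) with w = 17.3 mm and f = 574.3 mm.
w/2f = 0.01506; arctan(0.01506) ≈ 0.8629°, so α ≈ 1.7258°.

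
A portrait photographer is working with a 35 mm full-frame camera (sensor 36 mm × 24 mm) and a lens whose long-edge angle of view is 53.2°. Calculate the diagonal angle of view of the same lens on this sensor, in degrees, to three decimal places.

62.083°

From the long-edge AOV: f = 36 / (2·tan(26.6°)) = 36 / 1.00153 ≈ 35.9452 mm.
Sensor diagonal = √(36² + 24²) = √1872.0000 ≈ 43.2666 mm.
Diagonal AOV = 2·arctan(43.2666 / (2 × 35.9452)) = 2·arctan(0.60184) ≈ 62.0826°.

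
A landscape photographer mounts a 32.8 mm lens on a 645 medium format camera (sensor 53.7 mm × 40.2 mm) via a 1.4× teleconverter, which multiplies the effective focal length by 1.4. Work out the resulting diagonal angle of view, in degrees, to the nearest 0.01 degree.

Effective focal length f = 32.8 × 1.4 = 45.92 mm.
Sensor diagonal = √(53.7² + 40.2²) = √4499.7300 ≈ 67.0800 mm.
α = 2·arctan(67.080 / (2 × 45.92)) = 2·arctan(0.73040) ≈ 72.2889°.

72.29°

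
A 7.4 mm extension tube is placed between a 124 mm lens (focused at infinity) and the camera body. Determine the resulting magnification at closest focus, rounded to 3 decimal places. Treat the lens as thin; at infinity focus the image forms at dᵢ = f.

0.060×

The tube moves the image plane from f to f + e, so dᵢ = 124 + 7.4 = 131.4 mm. Focus is achieved when 1/f = 1/dₒ + 1/dᵢ, giving dₒ = 1/(1/f − 1/(f+e)).
Magnification m = dᵢ/dₒ = (f+e)·(1/f − 1/(f+e)) = e/f = 7.4/124 ≈ 0.0597.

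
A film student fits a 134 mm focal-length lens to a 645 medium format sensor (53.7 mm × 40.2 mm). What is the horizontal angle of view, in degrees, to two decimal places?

22.66°

Angle of view α = 2·arctan(w/2f) with w = 53.7 mm and f = 134 mm.
w/2f = 0.20037; arctan(0.20037) ≈ 11.3305°, so α ≈ 22.6610°.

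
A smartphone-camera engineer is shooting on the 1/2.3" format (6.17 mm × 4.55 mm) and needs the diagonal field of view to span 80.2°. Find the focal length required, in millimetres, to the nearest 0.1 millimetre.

Sensor diagonal = √(6.17² + 4.55²) = √58.7714 ≈ 7.6663 mm.
From α = 2·arctan(d/2f) we get f = d / (2·tan(α/2)).
With d = 7.6663 mm and α/2 = 40.1°, tan(α/2) ≈ 0.84208, so f ≈ 7.6663 / 1.68416 ≈ 4.5520 mm.

4.6 mm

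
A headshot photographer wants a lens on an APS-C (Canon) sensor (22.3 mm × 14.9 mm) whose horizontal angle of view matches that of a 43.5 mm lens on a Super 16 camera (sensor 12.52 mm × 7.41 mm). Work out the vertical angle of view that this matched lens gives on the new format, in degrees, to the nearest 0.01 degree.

10.98°

Equal horizontal AOV ⇒ f₂ = f₁ · 22.3/12.52 = 43.5 × 1.78115 ≈ 77.4800 mm.
Vertical AOV on the new format = 2·arctan(14.9 / (2 × 77.4800)) = 2·arctan(0.09615) ≈ 10.9846°.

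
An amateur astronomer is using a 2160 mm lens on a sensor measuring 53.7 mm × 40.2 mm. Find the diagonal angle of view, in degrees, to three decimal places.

1.779°

Sensor diagonal = √(53.7² + 40.2²) = √4499.7300 ≈ 67.0800 mm.
Angle of view α = 2·arctan(d/2f) with d = 67.0800 mm and f = 2160 mm.
d/2f = 0.01553; arctan(0.01553) ≈ 0.8896°, so α ≈ 1.7792°.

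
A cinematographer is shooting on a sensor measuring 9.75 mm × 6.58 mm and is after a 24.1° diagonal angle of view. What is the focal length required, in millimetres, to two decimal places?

Sensor diagonal = √(9.75² + 6.58²) = √138.3589 ≈ 11.7626 mm.
From α = 2·arctan(d/2f) we get f = d / (2·tan(α/2)).
With d = 11.7626 mm and α/2 = 12.05°, tan(α/2) ≈ 0.21347, so f ≈ 11.7626 / 0.42694 ≈ 27.5511 mm.

27.55 mm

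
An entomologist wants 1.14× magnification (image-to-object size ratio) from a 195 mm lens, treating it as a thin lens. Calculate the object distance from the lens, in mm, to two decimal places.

With m = dᵢ/dₒ and 1/f = 1/dₒ + 1/dᵢ, substituting dᵢ = m·dₒ gives 1/f = (1 + 1/m)/dₒ, hence dₒ = f·(1 + 1/m).
dₒ = 195 × (1 + 1/1.14) = 195 × 1.87719 ≈ 366.053 mm.

366.05 mm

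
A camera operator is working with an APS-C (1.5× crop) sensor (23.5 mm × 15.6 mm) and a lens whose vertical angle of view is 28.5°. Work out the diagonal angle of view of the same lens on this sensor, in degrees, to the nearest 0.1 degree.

From the vertical AOV: f = 15.6 / (2·tan(14.25°)) = 15.6 / 0.50794 ≈ 30.7126 mm.
Sensor diagonal = √(23.5² + 15.6²) = √795.6100 ≈ 28.2066 mm.
Diagonal AOV = 2·arctan(28.2066 / (2 × 30.7126)) = 2·arctan(0.45920) ≈ 49.3294°.

49.3°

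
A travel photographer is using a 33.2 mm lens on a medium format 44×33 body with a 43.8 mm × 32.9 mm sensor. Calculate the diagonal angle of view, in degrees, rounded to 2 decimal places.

79.05°

Sensor diagonal = √(43.8² + 32.9²) = √3000.8500 ≈ 54.7800 mm.
Angle of view α = 2·arctan(d/2f) with d = 54.7800 mm and f = 33.2 mm.
d/2f = 0.82500; arctan(0.82500) ≈ 39.5226°, so α ≈ 79.0453°.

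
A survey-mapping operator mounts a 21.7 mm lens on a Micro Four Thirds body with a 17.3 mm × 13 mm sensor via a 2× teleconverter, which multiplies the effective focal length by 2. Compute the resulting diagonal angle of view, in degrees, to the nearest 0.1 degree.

28.0°

Effective focal length f = 21.7 × 2 = 43.4 mm.
Sensor diagonal = √(17.3² + 13²) = √468.2900 ≈ 21.6400 mm.
α = 2·arctan(21.640 / (2 × 43.4)) = 2·arctan(0.24931) ≈ 27.9979°.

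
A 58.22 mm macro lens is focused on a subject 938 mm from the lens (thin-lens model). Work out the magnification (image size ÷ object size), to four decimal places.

Thin lens: 1/f = 1/dₒ + 1/dᵢ → 1/dᵢ = 1/58.22 − 1/938 = 0.0161101 mm⁻¹, so dᵢ ≈ 62.0727 mm.
Magnification m = dᵢ/dₒ = 62.0727/938 ≈ 0.06618.

0.0662×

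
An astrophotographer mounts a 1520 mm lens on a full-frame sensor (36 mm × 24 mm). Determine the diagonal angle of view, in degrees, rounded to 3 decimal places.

1.631°

Sensor diagonal = √(36² + 24²) = √1872.0000 ≈ 43.2666 mm.
Angle of view α = 2·arctan(d/2f) with d = 43.2666 mm and f = 1520 mm.
d/2f = 0.01423; arctan(0.01423) ≈ 0.8154°, so α ≈ 1.6308°.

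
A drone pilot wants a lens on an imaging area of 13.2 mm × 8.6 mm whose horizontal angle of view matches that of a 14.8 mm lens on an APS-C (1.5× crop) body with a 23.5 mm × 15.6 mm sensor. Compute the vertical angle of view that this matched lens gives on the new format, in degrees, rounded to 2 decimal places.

Equal horizontal AOV ⇒ f₂ = f₁ · 13.2/23.5 = 14.8 × 0.56170 ≈ 8.3132 mm.
Vertical AOV on the new format = 2·arctan(8.6 / (2 × 8.3132)) = 2·arctan(0.51725) ≈ 54.7005°.

54.70°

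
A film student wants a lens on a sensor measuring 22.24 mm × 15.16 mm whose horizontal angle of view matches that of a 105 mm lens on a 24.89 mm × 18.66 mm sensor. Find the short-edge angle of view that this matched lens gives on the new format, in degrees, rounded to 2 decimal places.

9.24°

Equal horizontal AOV ⇒ f₂ = f₁ · 22.24/24.89 = 105 × 0.89353 ≈ 93.8208 mm.
Short-edge AOV on the new format = 2·arctan(15.16 / (2 × 93.8208)) = 2·arctan(0.08079) ≈ 9.2381°.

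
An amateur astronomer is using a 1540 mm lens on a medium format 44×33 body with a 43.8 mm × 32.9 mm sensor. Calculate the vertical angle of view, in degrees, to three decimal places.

Angle of view α = 2·arctan(h/2f) with h = 32.9 mm and f = 1540 mm.
h/2f = 0.01068; arctan(0.01068) ≈ 0.6120°, so α ≈ 1.2240°.

1.224°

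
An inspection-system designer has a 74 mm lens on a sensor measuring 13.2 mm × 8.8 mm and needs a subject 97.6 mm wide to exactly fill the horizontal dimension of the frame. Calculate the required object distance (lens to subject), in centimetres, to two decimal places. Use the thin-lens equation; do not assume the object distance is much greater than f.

62.12 cm

Magnification m = w/W = dᵢ/dₒ; combined with 1/f = 1/dₒ + 1/dᵢ this gives dₒ = f·(1 + W/w).
dₒ = 74 mm × (1 + 97.6/13.2) = 74 × 8.3939 ≈ 621.152 mm = 62.1152 cm.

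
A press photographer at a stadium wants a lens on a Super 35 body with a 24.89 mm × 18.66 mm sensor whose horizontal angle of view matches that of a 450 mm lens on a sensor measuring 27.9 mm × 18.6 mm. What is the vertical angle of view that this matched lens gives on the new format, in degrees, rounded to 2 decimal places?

2.66°

Equal horizontal AOV ⇒ f₂ = f₁ · 24.89/27.9 = 450 × 0.89211 ≈ 401.4516 mm.
Vertical AOV on the new format = 2·arctan(18.66 / (2 × 401.4516)) = 2·arctan(0.02324) ≈ 2.6627°.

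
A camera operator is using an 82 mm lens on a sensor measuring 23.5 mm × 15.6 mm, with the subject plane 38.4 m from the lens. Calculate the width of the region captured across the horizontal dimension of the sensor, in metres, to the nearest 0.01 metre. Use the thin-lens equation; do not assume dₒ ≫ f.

10.98 m

dₒ: 38.4 m = 38400 mm.
Similar triangles through the lens centre give W/dₒ = w/dᵢ; with 1/f = 1/dₒ + 1/dᵢ this gives W = w·(dₒ − f)/f.
W = 23.5 mm × (38400 − 82) / 82 = 23.5 × 467.2927 ≈ 10981.378 mm = 10.9814 m.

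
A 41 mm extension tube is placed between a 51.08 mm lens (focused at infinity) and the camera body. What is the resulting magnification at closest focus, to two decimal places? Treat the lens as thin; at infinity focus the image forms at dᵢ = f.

0.80×

The tube moves the image plane from f to f + e, so dᵢ = 51.08 + 41 = 92.08 mm. Focus is achieved when 1/f = 1/dₒ + 1/dᵢ, giving dₒ = 1/(1/f − 1/(f+e)).
Magnification m = dᵢ/dₒ = (f+e)·(1/f − 1/(f+e)) = e/f = 41/51.08 ≈ 0.8027.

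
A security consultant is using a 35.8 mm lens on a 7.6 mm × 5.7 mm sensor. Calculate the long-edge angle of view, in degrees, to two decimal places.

12.12°

Angle of view α = 2·arctan(w/2f) with w = 7.6 mm and f = 35.8 mm.
w/2f = 0.10615; arctan(0.10615) ≈ 6.0590°, so α ≈ 12.1180°.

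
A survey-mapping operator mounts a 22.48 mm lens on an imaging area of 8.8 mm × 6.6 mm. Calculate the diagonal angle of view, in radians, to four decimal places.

0.4799 rad

Sensor diagonal = √(8.8² + 6.6²) = √121.0000 ≈ 11.0000 mm.
Angle of view α = 2·arctan(d/2f) with d = 11.0000 mm and f = 22.48 mm.
d/2f = 0.24466; arctan(0.24466) ≈ 0.2399 rad, so α ≈ 0.4799 rad.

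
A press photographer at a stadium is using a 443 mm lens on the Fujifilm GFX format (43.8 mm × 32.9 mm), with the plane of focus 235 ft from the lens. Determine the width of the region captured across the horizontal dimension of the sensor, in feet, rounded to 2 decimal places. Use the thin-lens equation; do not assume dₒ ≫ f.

23.09 ft

dₒ: 235 ft × 304.8 mm/ft = 71628.00 mm.
Similar triangles through the lens centre give W/dₒ = w/dᵢ; with 1/f = 1/dₒ + 1/dᵢ this gives W = w·(dₒ − f)/f.
W = 43.8 mm × (71628 − 443) / 443 = 43.8 × 160.6885 ≈ 7038.156 mm = 7038.156/304.8 ft = 23.0911 ft.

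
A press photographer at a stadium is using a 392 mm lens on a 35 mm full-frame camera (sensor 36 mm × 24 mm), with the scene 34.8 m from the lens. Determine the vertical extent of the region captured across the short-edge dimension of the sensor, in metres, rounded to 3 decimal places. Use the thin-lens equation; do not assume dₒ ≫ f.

dₒ: 34.8 m = 34800 mm.
Similar triangles through the lens centre give W/dₒ = h/dᵢ; with 1/f = 1/dₒ + 1/dᵢ this gives W = h·(dₒ − f)/f.
W = 24 mm × (34800 − 392) / 392 = 24 × 87.7755 ≈ 2106.612 mm = 2.10661 m.

2.107 m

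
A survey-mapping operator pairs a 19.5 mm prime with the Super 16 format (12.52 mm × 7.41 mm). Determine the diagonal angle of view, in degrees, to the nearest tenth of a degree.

Sensor diagonal = √(12.52² + 7.41²) = √211.6585 ≈ 14.5485 mm.
Angle of view α = 2·arctan(d/2f) with d = 14.5485 mm and f = 19.5 mm.
d/2f = 0.37304; arctan(0.37304) ≈ 20.4574°, so α ≈ 40.9149°.

40.9°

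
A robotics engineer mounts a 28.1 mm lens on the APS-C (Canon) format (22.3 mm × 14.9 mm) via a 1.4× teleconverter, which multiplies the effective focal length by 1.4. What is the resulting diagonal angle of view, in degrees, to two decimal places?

37.65°

Effective focal length f = 28.1 × 1.4 = 39.34 mm.
Sensor diagonal = √(22.3² + 14.9²) = √719.3000 ≈ 26.8198 mm.
α = 2·arctan(26.820 / (2 × 39.34)) = 2·arctan(0.34087) ≈ 37.6456°.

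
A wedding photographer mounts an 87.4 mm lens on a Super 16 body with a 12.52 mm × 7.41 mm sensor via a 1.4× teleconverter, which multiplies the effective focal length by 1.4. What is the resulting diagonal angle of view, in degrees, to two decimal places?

Effective focal length f = 87.4 × 1.4 = 122.36 mm.
Sensor diagonal = √(12.52² + 7.41²) = √211.6585 ≈ 14.5485 mm.
α = 2·arctan(14.548 / (2 × 122.36)) = 2·arctan(0.05945) ≈ 6.8044°.

6.80°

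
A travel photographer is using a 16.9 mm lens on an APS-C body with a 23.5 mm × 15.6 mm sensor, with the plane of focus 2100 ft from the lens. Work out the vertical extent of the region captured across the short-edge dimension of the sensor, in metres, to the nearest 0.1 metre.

dₒ: 2100 ft × 304.8 mm/ft = 640079.98 mm.
Similar triangles through the lens centre give W/dₒ = h/dᵢ; with 1/f = 1/dₒ + 1/dᵢ this gives W = h·(dₒ − f)/f.
W = 15.6 mm × (640080 − 16.9) / 16.9 = 15.6 × 37873.5550 ≈ 590827.458 mm = 590.827 m.

590.8 m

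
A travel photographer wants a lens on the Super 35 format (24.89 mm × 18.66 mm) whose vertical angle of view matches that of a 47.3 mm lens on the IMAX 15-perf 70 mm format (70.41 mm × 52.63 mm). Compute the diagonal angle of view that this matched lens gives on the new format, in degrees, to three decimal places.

Equal vertical AOV ⇒ f₂ = f₁ · 18.66/52.63 = 47.3 × 0.35455 ≈ 16.7702 mm.
Sensor diagonal = √(24.89² + 18.66²) = √967.7077 ≈ 31.1080 mm.
Diagonal AOV on the new format = 2·arctan(31.1080 / (2 × 16.7702)) = 2·arctan(0.92748) ≈ 85.6904°.

85.690°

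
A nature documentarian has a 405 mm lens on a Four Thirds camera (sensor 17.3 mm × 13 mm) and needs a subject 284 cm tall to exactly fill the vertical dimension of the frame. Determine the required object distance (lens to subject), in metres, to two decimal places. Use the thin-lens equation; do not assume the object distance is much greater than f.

88.88 m

W: 284 cm = 2840 mm.
Magnification m = h/W = dᵢ/dₒ; combined with 1/f = 1/dₒ + 1/dᵢ this gives dₒ = f·(1 + W/h).
dₒ = 405 mm × (1 + 2840/13) = 405 × 219.4615 ≈ 88881.923 mm = 88.8819 m.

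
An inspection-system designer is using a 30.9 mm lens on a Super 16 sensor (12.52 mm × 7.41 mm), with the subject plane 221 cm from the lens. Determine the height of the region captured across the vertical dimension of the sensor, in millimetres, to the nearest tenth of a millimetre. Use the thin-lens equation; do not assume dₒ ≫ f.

dₒ: 221 cm = 2210 mm.
Similar triangles through the lens centre give W/dₒ = h/dᵢ; with 1/f = 1/dₒ + 1/dᵢ this gives W = h·(dₒ − f)/f.
W = 7.41 mm × (2210 − 30.9) / 30.9 = 7.41 × 70.5210 ≈ 522.561 mm.

522.6 mm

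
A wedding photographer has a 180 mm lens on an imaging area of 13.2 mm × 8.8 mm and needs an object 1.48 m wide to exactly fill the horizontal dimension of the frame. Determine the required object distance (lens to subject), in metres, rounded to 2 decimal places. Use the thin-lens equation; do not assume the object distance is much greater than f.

W: 1.48 m = 1480 mm.
Magnification m = w/W = dᵢ/dₒ; combined with 1/f = 1/dₒ + 1/dᵢ this gives dₒ = f·(1 + W/w).
dₒ = 180 mm × (1 + 1480/13.2) = 180 × 113.1212 ≈ 20361.818 mm = 20.3618 m.

20.36 m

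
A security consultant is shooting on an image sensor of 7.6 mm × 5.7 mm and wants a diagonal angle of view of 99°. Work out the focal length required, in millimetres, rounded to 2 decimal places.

4.06 mm

Sensor diagonal = √(7.6² + 5.7²) = √90.2500 ≈ 9.5000 mm.
From α = 2·arctan(d/2f) we get f = d / (2·tan(α/2)).
With d = 9.5000 mm and α/2 = 49.5°, tan(α/2) ≈ 1.17085, so f ≈ 9.5000 / 2.34170 ≈ 4.0569 mm.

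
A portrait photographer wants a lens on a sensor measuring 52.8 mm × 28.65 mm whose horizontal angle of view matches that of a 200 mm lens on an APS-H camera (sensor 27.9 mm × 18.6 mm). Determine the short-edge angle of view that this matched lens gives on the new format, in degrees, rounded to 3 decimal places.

4.335°

Equal horizontal AOV ⇒ f₂ = f₁ · 52.8/27.9 = 200 × 1.89247 ≈ 378.4946 mm.
Short-edge AOV on the new format = 2·arctan(28.65 / (2 × 378.4946)) = 2·arctan(0.03785) ≈ 4.3349°.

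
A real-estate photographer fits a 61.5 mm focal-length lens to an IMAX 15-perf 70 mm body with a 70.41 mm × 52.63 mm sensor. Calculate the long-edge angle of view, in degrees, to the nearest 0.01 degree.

59.58°

Angle of view α = 2·arctan(w/2f) with w = 70.41 mm and f = 61.5 mm.
w/2f = 0.57244; arctan(0.57244) ≈ 29.7885°, so α ≈ 59.5770°.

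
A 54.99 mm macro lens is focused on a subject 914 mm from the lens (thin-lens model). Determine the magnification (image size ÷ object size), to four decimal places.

Thin lens: 1/f = 1/dₒ + 1/dᵢ → 1/dᵢ = 1/54.99 − 1/914 = 0.0170910 mm⁻¹, so dᵢ ≈ 58.5102 mm.
Magnification m = dᵢ/dₒ = 58.5102/914 ≈ 0.06402.

0.0640×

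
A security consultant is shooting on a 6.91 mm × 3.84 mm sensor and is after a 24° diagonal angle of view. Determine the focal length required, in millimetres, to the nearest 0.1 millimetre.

18.6 mm

Sensor diagonal = √(6.91² + 3.84²) = √62.4937 ≈ 7.9053 mm.
From α = 2·arctan(d/2f) we get f = d / (2·tan(α/2)).
With d = 7.9053 mm and α/2 = 12°, tan(α/2) ≈ 0.21256, so f ≈ 7.9053 / 0.42511 ≈ 18.5957 mm.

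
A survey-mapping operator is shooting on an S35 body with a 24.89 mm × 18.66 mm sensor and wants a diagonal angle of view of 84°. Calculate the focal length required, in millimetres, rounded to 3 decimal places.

Sensor diagonal = √(24.89² + 18.66²) = √967.7077 ≈ 31.1080 mm.
From α = 2·arctan(d/2f) we get f = d / (2·tan(α/2)).
With d = 31.1080 mm and α/2 = 42°, tan(α/2) ≈ 0.90040, so f ≈ 31.1080 / 1.80081 ≈ 17.2745 mm.

17.274 mm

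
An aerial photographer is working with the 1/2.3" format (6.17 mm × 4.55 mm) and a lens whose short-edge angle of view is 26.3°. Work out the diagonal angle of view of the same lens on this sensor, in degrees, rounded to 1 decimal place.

From the short-edge AOV: f = 4.55 / (2·tan(13.15°)) = 4.55 / 0.46725 ≈ 9.7377 mm.
Sensor diagonal = √(6.17² + 4.55²) = √58.7714 ≈ 7.6663 mm.
Diagonal AOV = 2·arctan(7.6663 / (2 × 9.7377)) = 2·arctan(0.39364) ≈ 42.9728°.

43.0°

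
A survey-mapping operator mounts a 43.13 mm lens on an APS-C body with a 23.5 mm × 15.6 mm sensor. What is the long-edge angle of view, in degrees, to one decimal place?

Angle of view α = 2·arctan(w/2f) with w = 23.5 mm and f = 43.13 mm.
w/2f = 0.27243; arctan(0.27243) ≈ 15.2394°, so α ≈ 30.4788°.

30.5°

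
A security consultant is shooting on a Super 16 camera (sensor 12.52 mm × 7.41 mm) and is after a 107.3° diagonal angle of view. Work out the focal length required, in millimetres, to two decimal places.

Sensor diagonal = √(12.52² + 7.41²) = √211.6585 ≈ 14.5485 mm.
From α = 2·arctan(d/2f) we get f = d / (2·tan(α/2)).
With d = 14.5485 mm and α/2 = 53.65°, tan(α/2) ≈ 1.35885, so f ≈ 14.5485 / 2.71770 ≈ 5.3532 mm.

5.35 mm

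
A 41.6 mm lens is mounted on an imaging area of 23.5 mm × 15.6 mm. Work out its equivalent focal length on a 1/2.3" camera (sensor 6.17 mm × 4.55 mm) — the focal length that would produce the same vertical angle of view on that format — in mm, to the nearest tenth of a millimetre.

Equal angle of view means equal height/f ratio, so f₂ = f₁ · (height₂/height₁) = 41.6 × 4.55/15.6.
f₂ = 41.6 × 0.29167 ≈ 12.133 mm.

12.1 mm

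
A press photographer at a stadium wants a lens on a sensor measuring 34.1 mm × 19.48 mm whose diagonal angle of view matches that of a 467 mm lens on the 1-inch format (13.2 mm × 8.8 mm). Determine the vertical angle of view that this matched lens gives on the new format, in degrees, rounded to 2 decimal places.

0.97°

Sensor diagonal = √(13.2² + 8.8²) = √251.6800 ≈ 15.8644 mm.
Sensor diagonal = √(34.1² + 19.48²) = √1542.2804 ≈ 39.2719 mm.
Equal diagonal AOV ⇒ f₂ = f₁ · 39.2719/15.8644 = 467 × 2.47547 ≈ 1156.0436 mm.
Vertical AOV on the new format = 2·arctan(19.48 / (2 × 1156.0436)) = 2·arctan(0.00843) ≈ 0.9654°.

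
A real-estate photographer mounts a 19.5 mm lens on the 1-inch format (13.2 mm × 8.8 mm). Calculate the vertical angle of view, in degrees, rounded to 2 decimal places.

Angle of view α = 2·arctan(h/2f) with h = 8.8 mm and f = 19.5 mm.
h/2f = 0.22564; arctan(0.22564) ≈ 12.7153°, so α ≈ 25.4307°.

25.43°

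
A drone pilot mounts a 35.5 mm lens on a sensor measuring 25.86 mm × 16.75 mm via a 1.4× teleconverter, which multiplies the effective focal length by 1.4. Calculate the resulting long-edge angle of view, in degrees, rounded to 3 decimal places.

Effective focal length f = 35.5 × 1.4 = 49.7 mm.
α = 2·arctan(25.86 / (2 × 49.7)) = 2·arctan(0.26016) ≈ 29.1657°.

29.166°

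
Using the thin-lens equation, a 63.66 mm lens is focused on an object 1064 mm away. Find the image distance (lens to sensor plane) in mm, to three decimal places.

1/dᵢ = 1/f − 1/dₒ = 1/63.66 − 1/1064 = 0.0147686 mm⁻¹.
dᵢ = 1/0.0147686 ≈ 67.7112 mm.

67.711 mm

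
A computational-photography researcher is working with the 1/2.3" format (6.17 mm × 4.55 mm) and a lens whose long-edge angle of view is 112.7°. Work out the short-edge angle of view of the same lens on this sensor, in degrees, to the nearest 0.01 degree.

From the long-edge AOV: f = 6.17 / (2·tan(56.35°)) = 6.17 / 3.00455 ≈ 2.0536 mm.
Short-edge AOV = 2·arctan(4.55 / (2 × 2.0536)) = 2·arctan(1.10784) ≈ 95.8574°.

95.86°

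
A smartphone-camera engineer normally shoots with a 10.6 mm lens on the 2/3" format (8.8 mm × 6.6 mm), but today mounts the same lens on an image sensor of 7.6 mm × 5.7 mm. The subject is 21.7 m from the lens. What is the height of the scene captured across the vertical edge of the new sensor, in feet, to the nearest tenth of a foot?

The focal length stays 10.6 mm; the relevant sensor dimension is now h = 5.7 mm. Object distance dₒ = 21.7 m = 21700 mm.
Thin-lens field height W = h·(dₒ − f)/f = 5.7 × (21700 − 10.6)/10.6 ≈ 11663.168 mm = 11663.168/304.8 ft = 38.265 ft.

38.3 ft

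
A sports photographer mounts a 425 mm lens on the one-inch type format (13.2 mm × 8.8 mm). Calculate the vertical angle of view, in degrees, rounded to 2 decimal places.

Angle of view α = 2·arctan(h/2f) with h = 8.8 mm and f = 425 mm.
h/2f = 0.01035; arctan(0.01035) ≈ 0.5932°, so α ≈ 1.1863°.

1.19°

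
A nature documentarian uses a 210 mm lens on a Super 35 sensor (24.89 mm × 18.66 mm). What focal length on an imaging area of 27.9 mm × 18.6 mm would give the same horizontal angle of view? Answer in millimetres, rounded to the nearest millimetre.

Equal angle of view means equal width/f ratio, so f₂ = f₁ · (width₂/width₁) = 210 × 27.9/24.89.
f₂ = 210 × 1.12093 ≈ 235.396 mm.

235 mm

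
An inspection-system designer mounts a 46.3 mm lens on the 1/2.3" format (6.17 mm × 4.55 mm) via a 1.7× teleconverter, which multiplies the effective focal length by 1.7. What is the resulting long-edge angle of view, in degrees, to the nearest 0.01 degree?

Effective focal length f = 46.3 × 1.7 = 78.71 mm.
α = 2·arctan(6.17 / (2 × 78.71)) = 2·arctan(0.03919) ≈ 4.4891°.

4.49°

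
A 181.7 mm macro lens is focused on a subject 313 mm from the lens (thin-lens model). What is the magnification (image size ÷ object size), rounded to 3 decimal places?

1.384×

Thin lens: 1/f = 1/dₒ + 1/dᵢ → 1/dᵢ = 1/181.7 − 1/313 = 0.0023087 mm⁻¹, so dᵢ ≈ 433.1462 mm.
Magnification m = dᵢ/dₒ = 433.1462/313 ≈ 1.38385.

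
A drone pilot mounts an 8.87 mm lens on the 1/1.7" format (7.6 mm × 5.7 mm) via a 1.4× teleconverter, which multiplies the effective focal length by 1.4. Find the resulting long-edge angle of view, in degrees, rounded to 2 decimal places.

Effective focal length f = 8.87 × 1.4 = 12.418 mm.
α = 2·arctan(7.6 / (2 × 12.418)) = 2·arctan(0.30601) ≈ 34.0290°.

34.03°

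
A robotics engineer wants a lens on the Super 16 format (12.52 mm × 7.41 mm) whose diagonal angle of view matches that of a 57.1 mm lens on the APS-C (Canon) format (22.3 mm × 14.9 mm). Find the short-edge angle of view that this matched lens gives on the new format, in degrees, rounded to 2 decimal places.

Sensor diagonal = √(22.3² + 14.9²) = √719.3000 ≈ 26.8198 mm.
Sensor diagonal = √(12.52² + 7.41²) = √211.6585 ≈ 14.5485 mm.
Equal diagonal AOV ⇒ f₂ = f₁ · 14.5485/26.8198 = 57.1 × 0.54245 ≈ 30.9741 mm.
Short-edge AOV on the new format = 2·arctan(7.41 / (2 × 30.9741)) = 2·arctan(0.11962) ≈ 13.6422°.

13.64°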